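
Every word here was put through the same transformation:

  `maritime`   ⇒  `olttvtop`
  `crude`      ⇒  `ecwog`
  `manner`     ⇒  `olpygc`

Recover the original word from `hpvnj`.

fetch

Shifts by position in maritime: pos 0: m→o (+2), pos 1: a→l (+11), pos 2: r→t (+2), pos 3: i→t (+11) — repeating every 2. The shifts repeat in a cycle of length 2: positions 0,1,… shift by +2, +11, then the pattern repeats.
Reversing it on hpvnj: h−2=f, p−11=e, v−2=t, n−11=c, j−2=h.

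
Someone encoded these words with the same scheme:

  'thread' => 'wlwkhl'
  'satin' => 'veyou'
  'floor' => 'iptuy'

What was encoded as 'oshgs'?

In thread: t→w is +3, h→l is +4, r→w is +5, e→k is +6 — the shift increases by 1 each position. Each letter shifts forward by (position + 3), i.e. 3, 4, 5, … — the shift grows by one for each successive letter.
Reversing it on oshgs: o−3=l, s−4=o, h−5=c, g−6=a, s−7=l.

local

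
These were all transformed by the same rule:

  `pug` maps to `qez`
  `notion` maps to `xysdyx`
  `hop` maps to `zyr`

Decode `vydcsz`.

The output letters match the input read backwards, each shifted +10: pug reversed is gup. The word is reversed, then every letter is shifted forward by 10.
Undoing it on vydcsz: shift back: v−10=l, y−10=o, d−10=t, c−10=s, s−10=i, z−10=p → lotsip; then reverse → pistol.

pistol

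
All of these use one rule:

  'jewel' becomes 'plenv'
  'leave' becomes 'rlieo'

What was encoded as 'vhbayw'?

patrol

Each letter shifts forward by (position + 6), i.e. 6, 7, 8, … — the shift grows by one for each successive letter.
Decoding vhbayw: v−6=p, h−7=a, b−8=t, a−9=r, y−10=o, w−11=l.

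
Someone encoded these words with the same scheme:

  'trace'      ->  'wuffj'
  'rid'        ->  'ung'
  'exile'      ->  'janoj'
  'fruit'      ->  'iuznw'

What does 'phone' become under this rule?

The shift depends on letter class: consonant t→w is +3, but vowel a→f is +5. Two shifts are in play — +5 for a/e/i/o/u, +3 for every other letter.
Applying it to phone: p(cons)+3=s, h(cons)+3=k, o(vowel)+5=t, n(cons)+3=q, e(vowel)+5=j.

sktqj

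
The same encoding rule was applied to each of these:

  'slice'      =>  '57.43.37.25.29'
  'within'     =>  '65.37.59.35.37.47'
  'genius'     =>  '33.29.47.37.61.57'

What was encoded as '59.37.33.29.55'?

tiger

s(#19)→57 and l(#12)→43: differences scale by 2, so n = 2·pos + 19. Each letter becomes 2×(its alphabet position, a=1..z=26) + 19.
Undoing it on 59.37.33.29.55: 59→(59−19)÷2=20=t, 37→(37−19)÷2=9=i, 33→(33−19)÷2=7=g, 29→(29−19)÷2=5=e, 55→(55−19)÷2=18=r.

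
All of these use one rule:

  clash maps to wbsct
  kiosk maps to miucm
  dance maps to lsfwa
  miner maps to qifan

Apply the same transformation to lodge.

bulea

c(2)→w(22) and l(11)→b(1) fit y≡15x+18 (mod 26); the inverse of 15 mod 26 is 7. Each letter's alphabet position (a=0..z=25) is mapped through 15·x+18 mod 26 — an affine cipher.
For lodge: l(11)→15·11+18≡1=b; o(14)→15·14+18≡20=u; d(3)→15·3+18≡11=l; g(6)→15·6+18≡4=e; e(4)→15·4+18≡0=a (all mod 26).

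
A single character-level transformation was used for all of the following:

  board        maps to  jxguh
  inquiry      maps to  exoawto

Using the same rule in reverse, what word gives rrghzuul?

Two steps: reverse the string, then apply a Caesar shift of +6.
Undoing it on rrghzuul: shift back: r−6=l, r−6=l, g−6=a, h−6=b, z−6=t, u−6=o, u−6=o, l−6=f → llabtoof; then reverse → football.

football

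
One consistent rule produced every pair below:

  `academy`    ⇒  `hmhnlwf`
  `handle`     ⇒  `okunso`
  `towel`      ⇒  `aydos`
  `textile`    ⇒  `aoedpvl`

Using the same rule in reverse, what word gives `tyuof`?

money

Shifts by position in academy: pos 0: a→h (+7), pos 1: c→m (+10), pos 2: a→h (+7), pos 3: d→n (+10) — repeating every 2. The shifts repeat in a cycle of length 2: positions 0,1,… shift by +7, +10, then the pattern repeats.
Reversing it on tyuof: t−7=m, y−10=o, u−7=n, o−10=e, f−7=y.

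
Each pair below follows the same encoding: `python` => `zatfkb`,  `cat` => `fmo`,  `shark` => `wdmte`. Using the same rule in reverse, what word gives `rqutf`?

The output letters match the input read backwards, each shifted +12: python reversed is nohtyp. Read the word backwards and shift each letter +12.
Decoding rqutf: shift back: r−12=f, q−12=e, u−12=i, t−12=h, f−12=t → feiht; then reverse → thief.

thief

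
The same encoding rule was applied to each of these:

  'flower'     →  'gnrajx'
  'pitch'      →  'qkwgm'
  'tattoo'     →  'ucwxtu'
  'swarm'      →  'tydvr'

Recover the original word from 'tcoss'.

salon

In flower: f→g is +1, l→n is +2, o→r is +3, w→a is +4 — the shift increases by 1 each position. Letter i (0-indexed) is shifted by i+1, so successive shifts are 1, 2, 3, ….
Decoding tcoss: t−1=s, c−2=a, o−3=l, s−4=o, s−5=n.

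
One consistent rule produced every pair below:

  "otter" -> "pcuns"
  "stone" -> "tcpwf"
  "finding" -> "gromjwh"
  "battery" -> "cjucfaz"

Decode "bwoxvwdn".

Shifts by position in otter: pos 0: o→p (+1), pos 1: t→c (+9), pos 2: t→u (+1), pos 3: e→n (+9) — repeating every 2. It's a Vigenère-style cipher with numeric key [1,9]: position i shifts by key[i mod 2].
Undoing it on bwoxvwdn: b−1=a, w−9=n, o−1=n, x−9=o, v−1=u, w−9=n, d−1=c, n−9=e.

announce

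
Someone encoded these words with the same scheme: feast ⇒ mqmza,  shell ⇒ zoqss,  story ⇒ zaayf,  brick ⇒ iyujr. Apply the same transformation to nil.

uus

The shift depends on letter class: consonant f→m is +7, but vowel e→q is +12. Vowels shift forward by 12 and consonants shift forward by 7.
Applying it to nil: n(cons)+7=u, i(vowel)+12=u, l(cons)+7=s.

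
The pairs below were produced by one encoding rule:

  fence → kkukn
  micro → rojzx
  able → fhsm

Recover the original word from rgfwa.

mayor

In fence: f→k is +5, e→k is +6, n→u is +7, c→k is +8 — the shift increases by 1 each position. The shift increases by 1 at each position, starting from +5: 5, 6, 7, ….
Decoding rgfwa: r−5=m, g−6=a, f−7=y, w−8=o, a−9=r.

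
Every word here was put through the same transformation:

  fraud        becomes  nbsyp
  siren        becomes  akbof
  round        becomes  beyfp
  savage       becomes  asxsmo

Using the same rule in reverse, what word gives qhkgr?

climb

Each letter's alphabet position (a=0..z=25) is mapped through 25·x+18 mod 26 — an affine cipher.
Undoing it on qhkgr: q(16)→25·(16−18)≡2=c; h(7)→25·(7−18)≡11=l; k(10)→25·(10−18)≡8=i; g(6)→25·(6−18)≡12=m; r(17)→25·(17−18)≡1=b (all mod 26).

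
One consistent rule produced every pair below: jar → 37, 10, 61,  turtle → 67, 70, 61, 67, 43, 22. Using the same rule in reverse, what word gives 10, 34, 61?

air

j(#10)→37 and a(#1)→10: differences scale by 3, so n = 3·pos + 7. With a=1..z=26, the number is 3·pos + 7.
Reversing it on 10, 34, 61: 10→(10−7)÷3=1=a, 34→(34−7)÷3=9=i, 61→(61−7)÷3=18=r.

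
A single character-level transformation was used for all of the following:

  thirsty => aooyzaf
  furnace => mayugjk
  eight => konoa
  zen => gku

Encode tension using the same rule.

akuzouu

Two shifts are in play — +6 for a/e/i/o/u, +7 for every other letter.
On tension: t(cons)+7=a, e(vowel)+6=k, n(cons)+7=u, s(cons)+7=z, i(vowel)+6=o, o(vowel)+6=u, n(cons)+7=u.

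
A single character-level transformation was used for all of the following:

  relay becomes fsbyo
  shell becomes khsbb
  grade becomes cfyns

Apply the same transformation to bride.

Each letter's alphabet position (a=0..z=25) is mapped through 5·x+24 mod 26 — an affine cipher.
On bride: b(1)→5·1+24≡3=d; r(17)→5·17+24≡5=f; i(8)→5·8+24≡12=m; d(3)→5·3+24≡13=n; e(4)→5·4+24≡18=s (all mod 26).

dfmns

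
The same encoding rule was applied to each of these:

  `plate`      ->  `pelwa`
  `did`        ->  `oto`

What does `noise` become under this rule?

The output letters match the input read backwards, each shifted +11: plate reversed is etalp. Two steps: reverse the string, then apply a Caesar shift of +11.
Applying it to noise: reverse → esion; then shift: e+11=p, s+11=d, i+11=t, o+11=z, n+11=y.

pdtzy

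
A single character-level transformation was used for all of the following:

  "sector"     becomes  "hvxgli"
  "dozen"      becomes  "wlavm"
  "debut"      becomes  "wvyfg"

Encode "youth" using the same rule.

Each letter is replaced by its mirror in the alphabet: a↔z, b↔y, c↔x, and so on (the Atbash cipher).
Applying it to youth: y↔b, o↔l, u↔f, t↔g, h↔s.

blfgs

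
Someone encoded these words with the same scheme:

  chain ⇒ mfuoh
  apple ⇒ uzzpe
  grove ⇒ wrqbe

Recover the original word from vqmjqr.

doctor

c(2)→m(12) and h(7)→f(5) fit y≡9x+20 (mod 26); the inverse of 9 mod 26 is 3. Treating letters as 0–25, the rule is x ↦ 9x + 20 (mod 26).
Undoing it on vqmjqr: v(21)→3·(21−20)≡3=d; q(16)→3·(16−20)≡14=o; m(12)→3·(12−20)≡2=c; j(9)→3·(9−20)≡19=t; q(16)→3·(16−20)≡14=o; r(17)→3·(17−20)≡17=r (all mod 26).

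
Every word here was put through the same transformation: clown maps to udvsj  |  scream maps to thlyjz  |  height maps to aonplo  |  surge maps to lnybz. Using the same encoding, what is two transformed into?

vda

Read the word backwards and shift each letter +7.
On two: reverse → owt; then shift: o+7=v, w+7=d, t+7=a.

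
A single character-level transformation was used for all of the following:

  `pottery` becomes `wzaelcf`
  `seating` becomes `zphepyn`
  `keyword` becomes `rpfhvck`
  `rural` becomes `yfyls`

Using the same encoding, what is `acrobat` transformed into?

It's a Vigenère-style cipher with numeric key [7,11]: position i shifts by key[i mod 2].
On acrobat: a+7=h, c+11=n, r+7=y, o+11=z, b+7=i, a+11=l, t+7=a.

hnyzila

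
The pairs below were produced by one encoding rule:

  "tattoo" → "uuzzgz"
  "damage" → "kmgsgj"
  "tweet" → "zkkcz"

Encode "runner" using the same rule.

xkttax

The output letters match the input read backwards, each shifted +6: tattoo reversed is oottat. Read the word backwards and shift each letter +6.
On runner: reverse → rennur; then shift: r+6=x, e+6=k, n+6=t, n+6=t, u+6=a, r+6=x.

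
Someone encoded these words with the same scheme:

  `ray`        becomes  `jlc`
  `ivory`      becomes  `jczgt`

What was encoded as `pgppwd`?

sleeve

The output letters match the input read backwards, each shifted +11: ray reversed is yar. The word is reversed, then every letter is shifted forward by 11.
Reversing it on pgppwd: shift back: p−11=e, g−11=v, p−11=e, p−11=e, w−11=l, d−11=s → eveels; then reverse → sleeve.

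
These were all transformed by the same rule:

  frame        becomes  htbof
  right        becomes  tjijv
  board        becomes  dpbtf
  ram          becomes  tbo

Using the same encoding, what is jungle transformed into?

lvpinf

The shift depends on letter class: consonant f→h is +2, but vowel a→b is +1. The rule splits by letter class: vowels +1, consonants +2.
For jungle: j(cons)+2=l, u(vowel)+1=v, n(cons)+2=p, g(cons)+2=i, l(cons)+2=n, e(vowel)+1=f.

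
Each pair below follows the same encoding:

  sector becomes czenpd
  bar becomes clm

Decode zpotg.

video

The word is reversed, then every letter is shifted forward by 11.
Reversing it on zpotg: shift back: z−11=o, p−11=e, o−11=d, t−11=i, g−11=v → oediv; then reverse → video.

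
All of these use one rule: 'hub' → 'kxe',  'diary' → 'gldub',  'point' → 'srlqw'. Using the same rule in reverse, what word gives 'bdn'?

yak

Compare letters: h→k is +3, u→x is +3, b→e is +3 — a constant shift. It's a constant shift of +3 (ROT3).
Decoding bdn: b−3=y, d−3=a, n−3=k.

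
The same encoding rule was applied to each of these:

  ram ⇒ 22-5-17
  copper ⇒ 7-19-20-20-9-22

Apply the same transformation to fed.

10-9-8

r is letter #18 and maps to 22: an offset of 4. The number is (letter's place in the alphabet, a=1) + 4.
Applying it to fed: f=6→10, e=5→9, d=4→8.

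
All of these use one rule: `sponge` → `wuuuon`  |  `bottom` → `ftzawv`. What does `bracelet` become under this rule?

In sponge: s→w is +4, p→u is +5, o→u is +6, n→u is +7 — the shift increases by 1 each position. Letter i (0-indexed) is shifted by i+4, so successive shifts are 4, 5, 6, ….
Applying it to bracelet: b+4=f, r+5=w, a+6=g, c+7=j, e+8=m, l+9=u, e+10=o, t+11=e.

fwgjmuoe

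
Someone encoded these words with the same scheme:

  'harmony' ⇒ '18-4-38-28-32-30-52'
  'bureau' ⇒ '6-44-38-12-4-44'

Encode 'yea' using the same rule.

52-12-4

h(#8)→18 and a(#1)→4: differences scale by 2, so n = 2·pos + 2. With a=1..z=26, the number is 2·pos + 2.
On yea: y=25→52, e=5→12, a=1→4.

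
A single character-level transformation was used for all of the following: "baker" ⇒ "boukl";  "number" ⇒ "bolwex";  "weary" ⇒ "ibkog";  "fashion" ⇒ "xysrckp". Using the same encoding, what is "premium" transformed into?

weswobz

The output letters match the input read backwards, each shifted +10: baker reversed is rekab. Read the word backwards and shift each letter +10.
Applying it to premium: reverse → muimerp; then shift: m+10=w, u+10=e, i+10=s, m+10=w, e+10=o, r+10=b, p+10=z.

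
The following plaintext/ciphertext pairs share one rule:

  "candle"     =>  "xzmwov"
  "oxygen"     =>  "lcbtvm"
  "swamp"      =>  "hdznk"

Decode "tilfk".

Letters are reflected about the middle of the alphabet (position → 25−position): Atbash.
Decoding tilfk: t↔g, i↔r, l↔o, f↔u, k↔p.

group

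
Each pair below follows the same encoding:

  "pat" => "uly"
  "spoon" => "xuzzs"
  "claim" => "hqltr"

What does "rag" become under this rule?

wll

The shift depends on letter class: consonant p→u is +5, but vowel a→l is +11. The rule splits by letter class: vowels +11, consonants +5.
Applying it to rag: r(cons)+5=w, a(vowel)+11=l, g(cons)+5=l.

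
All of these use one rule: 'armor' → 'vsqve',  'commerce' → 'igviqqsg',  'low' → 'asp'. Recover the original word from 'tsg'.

cop

The output letters match the input read backwards, each shifted +4: armor reversed is romra. The word is reversed, then every letter is shifted forward by 4.
Reversing it on tsg: shift back: t−4=p, s−4=o, g−4=c → poc; then reverse → cop.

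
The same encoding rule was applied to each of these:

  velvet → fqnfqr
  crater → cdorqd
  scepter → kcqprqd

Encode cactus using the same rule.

cocryk

v(21)→f(5) and e(4)→q(16) fit y≡7x+14 (mod 26); the inverse of 7 mod 26 is 15. This is an affine cipher: with a=0,…,z=25, each position x becomes (7x+14) mod 26.
On cactus: c(2)→7·2+14≡2=c; a(0)→7·0+14≡14=o; c(2)→7·2+14≡2=c; t(19)→7·19+14≡17=r; u(20)→7·20+14≡24=y; s(18)→7·18+14≡10=k (all mod 26).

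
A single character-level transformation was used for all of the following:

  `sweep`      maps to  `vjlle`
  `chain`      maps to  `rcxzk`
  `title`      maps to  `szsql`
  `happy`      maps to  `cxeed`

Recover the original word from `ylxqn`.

realm

s(18)→v(21) and w(22)→j(9) fit y≡23x+23 (mod 26); the inverse of 23 mod 26 is 17. This is an affine cipher: with a=0,…,z=25, each position x becomes (23x+23) mod 26.
Decoding ylxqn: y(24)→17·(24−23)≡17=r; l(11)→17·(11−23)≡4=e; x(23)→17·(23−23)≡0=a; q(16)→17·(16−23)≡11=l; n(13)→17·(13−23)≡12=m (all mod 26).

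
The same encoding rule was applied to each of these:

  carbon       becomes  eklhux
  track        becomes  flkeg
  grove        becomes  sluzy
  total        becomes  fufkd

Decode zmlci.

virus

c(2)→e(4) and a(0)→k(10) fit y≡23x+10 (mod 26); the inverse of 23 mod 26 is 17. Treating letters as 0–25, the rule is x ↦ 23x + 10 (mod 26).
Reversing it on zmlci: z(25)→17·(25−10)≡21=v; m(12)→17·(12−10)≡8=i; l(11)→17·(11−10)≡17=r; c(2)→17·(2−10)≡20=u; i(8)→17·(8−10)≡18=s (all mod 26).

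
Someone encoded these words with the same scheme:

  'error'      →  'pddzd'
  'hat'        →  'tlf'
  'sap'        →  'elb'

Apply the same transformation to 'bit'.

ntf

The shift depends on letter class: consonant r→d is +12, but vowel e→p is +11. The rule splits by letter class: vowels +11, consonants +12.
Applying it to bit: b(cons)+12=n, i(vowel)+11=t, t(cons)+12=f.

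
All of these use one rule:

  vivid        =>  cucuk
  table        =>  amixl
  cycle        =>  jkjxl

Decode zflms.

steal

A repeating key of period 2 is used — shifts +7, +12 over and over.
Decoding zflms: z−7=s, f−12=t, l−7=e, m−12=a, s−7=l.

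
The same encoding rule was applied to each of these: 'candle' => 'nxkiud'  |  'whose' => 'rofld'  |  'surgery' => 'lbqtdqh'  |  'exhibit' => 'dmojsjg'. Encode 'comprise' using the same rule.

c(2)→n(13) and a(0)→x(23) fit y≡21x+23 (mod 26); the inverse of 21 mod 26 is 5. This is an affine cipher: with a=0,…,z=25, each position x becomes (21x+23) mod 26.
On comprise: c(2)→21·2+23≡13=n; o(14)→21·14+23≡5=f; m(12)→21·12+23≡15=p; p(15)→21·15+23≡0=a; r(17)→21·17+23≡16=q; i(8)→21·8+23≡9=j; s(18)→21·18+23≡11=l; e(4)→21·4+23≡3=d (all mod 26).

nfpaqjld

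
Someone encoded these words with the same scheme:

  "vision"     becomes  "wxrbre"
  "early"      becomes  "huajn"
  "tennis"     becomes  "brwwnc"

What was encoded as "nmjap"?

Read the word backwards and shift each letter +9.
Undoing it on nmjap: shift back: n−9=e, m−9=d, j−9=a, a−9=r, p−9=g → edarg; then reverse → grade.

grade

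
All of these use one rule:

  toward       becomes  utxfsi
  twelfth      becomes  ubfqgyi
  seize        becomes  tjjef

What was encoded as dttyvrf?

costume

Shifts by position in toward: pos 0: t→u (+1), pos 1: o→t (+5), pos 2: w→x (+1), pos 3: a→f (+5) — repeating every 2. The shifts repeat in a cycle of length 2: positions 0,1,… shift by +1, +5, then the pattern repeats.
Reversing it on dttyvrf: d−1=c, t−5=o, t−1=s, y−5=t, v−1=u, r−5=m, f−1=e.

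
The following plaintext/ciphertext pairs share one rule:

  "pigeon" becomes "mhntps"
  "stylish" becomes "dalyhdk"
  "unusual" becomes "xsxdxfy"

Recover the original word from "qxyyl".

fully

p(15)→m(12) and i(8)→h(7) fit y≡23x+5 (mod 26); the inverse of 23 mod 26 is 17. Treating letters as 0–25, the rule is x ↦ 23x + 5 (mod 26).
Decoding qxyyl: q(16)→17·(16−5)≡5=f; x(23)→17·(23−5)≡20=u; y(24)→17·(24−5)≡11=l; y(24)→17·(24−5)≡11=l; l(11)→17·(11−5)≡24=y (all mod 26).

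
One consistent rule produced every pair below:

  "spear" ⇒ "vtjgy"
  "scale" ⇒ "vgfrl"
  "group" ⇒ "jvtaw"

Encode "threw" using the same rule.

The shift increases by 1 at each position, starting from +3: 3, 4, 5, ….
Applying it to threw: t+3=w, h+4=l, r+5=w, e+6=k, w+7=d.

wlwkd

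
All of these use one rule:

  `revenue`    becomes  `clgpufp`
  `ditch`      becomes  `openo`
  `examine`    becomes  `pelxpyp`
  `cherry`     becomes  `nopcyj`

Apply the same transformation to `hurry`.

sbccf

Shifts by position in revenue: pos 0: r→c (+11), pos 1: e→l (+7), pos 2: v→g (+11), pos 3: e→p (+11), pos 4: n→u (+7), pos 5: u→f (+11) — repeating every 3. The shifts repeat in a cycle of length 3: positions 0,1,… shift by +11, +7, +11, then the pattern repeats.
For hurry: h+11=s, u+7=b, r+11=c, r+11=c, y+7=f.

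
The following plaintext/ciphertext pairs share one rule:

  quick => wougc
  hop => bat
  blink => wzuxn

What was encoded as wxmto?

chalk

The output letters match the input read backwards, each shifted +12: quick reversed is kciuq. Read the word backwards and shift each letter +12.
Undoing it on wxmto: shift back: w−12=k, x−12=l, m−12=a, t−12=h, o−12=c → klahc; then reverse → chalk.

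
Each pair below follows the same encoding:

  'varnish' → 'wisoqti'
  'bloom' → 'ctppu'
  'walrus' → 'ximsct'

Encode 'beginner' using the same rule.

Shifts by position in varnish: pos 0: v→w (+1), pos 1: a→i (+8), pos 2: r→s (+1), pos 3: n→o (+1), pos 4: i→q (+8), pos 5: s→t (+1) — repeating every 3. A repeating key of period 3 is used — shifts +1, +8, +1 over and over.
On beginner: b+1=c, e+8=m, g+1=h, i+1=j, n+8=v, n+1=o, e+1=f, r+8=z.

cmhjvofz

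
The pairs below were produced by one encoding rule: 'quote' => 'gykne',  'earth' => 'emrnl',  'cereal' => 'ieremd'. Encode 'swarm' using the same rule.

cumro

q(16)→g(6) and u(20)→y(24) fit y≡11x+12 (mod 26); the inverse of 11 mod 26 is 19. Treating letters as 0–25, the rule is x ↦ 11x + 12 (mod 26).
On swarm: s(18)→11·18+12≡2=c; w(22)→11·22+12≡20=u; a(0)→11·0+12≡12=m; r(17)→11·17+12≡17=r; m(12)→11·12+12≡14=o (all mod 26).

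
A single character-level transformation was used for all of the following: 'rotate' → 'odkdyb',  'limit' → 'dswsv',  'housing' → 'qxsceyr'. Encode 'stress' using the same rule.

Two steps: reverse the string, then apply a Caesar shift of +10.
On stress: reverse → sserts; then shift: s+10=c, s+10=c, e+10=o, r+10=b, t+10=d, s+10=c.

ccobdc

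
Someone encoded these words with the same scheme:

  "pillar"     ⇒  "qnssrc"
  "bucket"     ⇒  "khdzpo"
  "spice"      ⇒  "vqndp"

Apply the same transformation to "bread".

Treating letters as 0–25, the rule is x ↦ 19x + 17 (mod 26).
Applying it to bread: b(1)→19·1+17≡10=k; r(17)→19·17+17≡2=c; e(4)→19·4+17≡15=p; a(0)→19·0+17≡17=r; d(3)→19·3+17≡22=w (all mod 26).

kcprw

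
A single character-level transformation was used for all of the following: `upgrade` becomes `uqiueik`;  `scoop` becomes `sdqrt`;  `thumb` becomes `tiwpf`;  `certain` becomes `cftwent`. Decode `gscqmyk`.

granite

In upgrade: u→u is +0, p→q is +1, g→i is +2, r→u is +3 — the shift increases by 1 each position. Letter i (0-indexed) is shifted by i+0, so successive shifts are 0, 1, 2, ….
Reversing it on gscqmyk: g−0=g, s−1=r, c−2=a, q−3=n, m−4=i, y−5=t, k−6=e.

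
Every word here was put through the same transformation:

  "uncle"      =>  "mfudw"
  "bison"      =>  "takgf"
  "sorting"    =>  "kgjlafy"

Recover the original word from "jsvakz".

radish

Compare letters: u→m is +18, n→f is +18, c→u is +18 — a constant shift. Every letter moves 18 places later in the alphabet, wrapping around z→a.
Decoding jsvakz: j−18=r, s−18=a, v−18=d, a−18=i, k−18=s, z−18=h.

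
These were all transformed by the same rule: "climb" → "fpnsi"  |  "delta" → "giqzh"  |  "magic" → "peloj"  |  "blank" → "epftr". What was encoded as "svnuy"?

prior

The shift increases by 1 at each position, starting from +3: 3, 4, 5, ….
Reversing it on svnuy: s−3=p, v−4=r, n−5=i, u−6=o, y−7=r.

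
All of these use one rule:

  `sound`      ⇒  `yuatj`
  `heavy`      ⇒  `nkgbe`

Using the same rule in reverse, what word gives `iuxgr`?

Each letter is shifted forward by 6 in the alphabet (a Caesar shift of +6).
Undoing it on iuxgr: i−6=c, u−6=o, x−6=r, g−6=a, r−6=l.

coral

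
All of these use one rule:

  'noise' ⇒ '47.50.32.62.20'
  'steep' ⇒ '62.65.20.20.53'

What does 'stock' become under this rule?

Each letter becomes 3×(its alphabet position, a=1..z=26) + 5.
For stock: s=19→62, t=20→65, o=15→50, c=3→14, k=11→38.

62.65.50.14.38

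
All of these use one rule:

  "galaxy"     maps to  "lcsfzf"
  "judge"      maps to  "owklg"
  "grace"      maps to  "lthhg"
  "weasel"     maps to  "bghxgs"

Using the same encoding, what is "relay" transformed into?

wgsfa

A repeating key of period 3 is used — shifts +5, +2, +7 over and over.
Applying it to relay: r+5=w, e+2=g, l+7=s, a+5=f, y+2=a.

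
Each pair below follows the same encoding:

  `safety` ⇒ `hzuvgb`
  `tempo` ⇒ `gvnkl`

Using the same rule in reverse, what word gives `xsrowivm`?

children

Each pair mirrors across the alphabet (s↔h, a↔z, f↔u): positions sum to 25. Each letter is replaced by its mirror in the alphabet: a↔z, b↔y, c↔x, and so on (the Atbash cipher).
Undoing it on xsrowivm: x↔c, s↔h, r↔i, o↔l, w↔d, i↔r, v↔e, m↔n.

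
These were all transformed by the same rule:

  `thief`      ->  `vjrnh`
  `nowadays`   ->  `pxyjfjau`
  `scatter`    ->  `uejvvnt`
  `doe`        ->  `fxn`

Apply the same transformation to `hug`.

Vowels shift forward by 9 and consonants shift forward by 2.
Applying it to hug: h(cons)+2=j, u(vowel)+9=d, g(cons)+2=i.

jdi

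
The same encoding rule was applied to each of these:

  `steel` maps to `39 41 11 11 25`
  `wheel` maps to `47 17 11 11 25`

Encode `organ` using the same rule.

31 37 15 3 29

With a=1..z=26, the number is 2·pos + 1.
Applying it to organ: o=15→31, r=18→37, g=7→15, a=1→3, n=14→29.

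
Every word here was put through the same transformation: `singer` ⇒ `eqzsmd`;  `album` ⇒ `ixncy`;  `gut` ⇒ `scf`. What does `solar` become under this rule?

The rule splits by letter class: vowels +8, consonants +12.
For solar: s(cons)+12=e, o(vowel)+8=w, l(cons)+12=x, a(vowel)+8=i, r(cons)+12=d.

ewxid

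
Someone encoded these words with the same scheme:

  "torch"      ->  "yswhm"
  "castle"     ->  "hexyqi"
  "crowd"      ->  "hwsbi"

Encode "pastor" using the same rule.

The shift depends on letter class: consonant t→y is +5, but vowel o→s is +4. Vowels shift forward by 4 and consonants shift forward by 5.
Applying it to pastor: p(cons)+5=u, a(vowel)+4=e, s(cons)+5=x, t(cons)+5=y, o(vowel)+4=s, r(cons)+5=w.

uexysw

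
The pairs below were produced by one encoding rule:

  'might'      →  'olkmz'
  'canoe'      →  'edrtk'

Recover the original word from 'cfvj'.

Letter i (0-indexed) is shifted by i+2, so successive shifts are 2, 3, 4, ….
Undoing it on cfvj: c−2=a, f−3=c, v−4=r, j−5=e.

acre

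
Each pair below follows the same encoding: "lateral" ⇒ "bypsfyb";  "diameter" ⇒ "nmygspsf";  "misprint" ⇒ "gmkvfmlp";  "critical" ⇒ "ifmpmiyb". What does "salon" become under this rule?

kybql

l(11)→b(1) and a(0)→y(24) fit y≡5x+24 (mod 26); the inverse of 5 mod 26 is 21. Treating letters as 0–25, the rule is x ↦ 5x + 24 (mod 26).
Applying it to salon: s(18)→5·18+24≡10=k; a(0)→5·0+24≡24=y; l(11)→5·11+24≡1=b; o(14)→5·14+24≡16=q; n(13)→5·13+24≡11=l (all mod 26).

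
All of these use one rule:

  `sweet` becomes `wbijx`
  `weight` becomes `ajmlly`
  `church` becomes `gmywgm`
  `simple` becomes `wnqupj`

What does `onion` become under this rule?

Shifts by position in sweet: pos 0: s→w (+4), pos 1: w→b (+5), pos 2: e→i (+4), pos 3: e→j (+5) — repeating every 2. A repeating key of period 2 is used — shifts +4, +5 over and over.
On onion: o+4=s, n+5=s, i+4=m, o+5=t, n+4=r.

ssmtr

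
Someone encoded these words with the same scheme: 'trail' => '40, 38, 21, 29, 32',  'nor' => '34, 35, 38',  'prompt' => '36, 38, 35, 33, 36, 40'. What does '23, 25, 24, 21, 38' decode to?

cedar

t is letter #20 and maps to 40: an offset of 20. Letters become their 1-based position plus 20 (so a→21, b→22, …).
Reversing it on 23, 25, 24, 21, 38: 23→(23−20)÷1=3=c, 25→(25−20)÷1=5=e, 24→(24−20)÷1=4=d, 21→(21−20)÷1=1=a, 38→(38−20)÷1=18=r.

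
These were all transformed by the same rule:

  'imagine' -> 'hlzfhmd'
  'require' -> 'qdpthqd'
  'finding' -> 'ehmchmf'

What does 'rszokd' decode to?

Compare letters: i→h is +25, m→l is +25, a→z is +25 — a constant shift. This is a Caesar cipher with shift 25.
Undoing it on rszokd: r−25=s, s−25=t, z−25=a, o−25=p, k−25=l, d−25=e.

staple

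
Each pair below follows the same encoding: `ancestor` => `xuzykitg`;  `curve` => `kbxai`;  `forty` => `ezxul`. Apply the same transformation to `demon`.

tuskj

The output letters match the input read backwards, each shifted +6: ancestor reversed is rotsecna. Read the word backwards and shift each letter +6.
Applying it to demon: reverse → nomed; then shift: n+6=t, o+6=u, m+6=s, e+6=k, d+6=j.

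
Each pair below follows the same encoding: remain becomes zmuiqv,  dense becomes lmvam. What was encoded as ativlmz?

Compare letters: r→z is +8, e→m is +8, m→u is +8 — a constant shift. Each letter is shifted forward by 8 in the alphabet (a Caesar shift of +8).
Reversing it on ativlmz: a−8=s, t−8=l, i−8=a, v−8=n, l−8=d, m−8=e, z−8=r.

slander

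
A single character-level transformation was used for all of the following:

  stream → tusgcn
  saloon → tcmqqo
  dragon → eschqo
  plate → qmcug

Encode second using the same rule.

tgdqoe

Vowels shift forward by 2 and consonants shift forward by 1.
Applying it to second: s(cons)+1=t, e(vowel)+2=g, c(cons)+1=d, o(vowel)+2=q, n(cons)+1=o, d(cons)+1=e.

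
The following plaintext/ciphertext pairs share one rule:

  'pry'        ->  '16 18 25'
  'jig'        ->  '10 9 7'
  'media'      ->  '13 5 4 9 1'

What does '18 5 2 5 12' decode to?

rebel

p is letter #16 and maps to 16: an offset of 0. Letters become their 1-indexed alphabet positions: a=1 … z=26.
Reversing it on 18 5 2 5 12: 18=r, 5=e, 2=b, 5=e, 12=l.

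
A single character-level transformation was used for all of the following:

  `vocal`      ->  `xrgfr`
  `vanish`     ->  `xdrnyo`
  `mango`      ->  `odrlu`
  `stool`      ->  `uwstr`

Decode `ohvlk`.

merge

Each letter shifts forward by (position + 2), i.e. 2, 3, 4, … — the shift grows by one for each successive letter.
Decoding ohvlk: o−2=m, h−3=e, v−4=r, l−5=g, k−6=e.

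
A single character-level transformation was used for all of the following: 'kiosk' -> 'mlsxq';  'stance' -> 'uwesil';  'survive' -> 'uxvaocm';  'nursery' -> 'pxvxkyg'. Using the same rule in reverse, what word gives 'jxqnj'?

humid

In kiosk: k→m is +2, i→l is +3, o→s is +4, s→x is +5 — the shift increases by 1 each position. Each letter shifts forward by (position + 2), i.e. 2, 3, 4, … — the shift grows by one for each successive letter.
Reversing it on jxqnj: j−2=h, x−3=u, q−4=m, n−5=i, j−6=d.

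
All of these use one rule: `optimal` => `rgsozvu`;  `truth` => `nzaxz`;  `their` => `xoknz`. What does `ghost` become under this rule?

zyunm

The output letters match the input read backwards, each shifted +6: optimal reversed is lamitpo. Read the word backwards and shift each letter +6.
On ghost: reverse → tsohg; then shift: t+6=z, s+6=y, o+6=u, h+6=n, g+6=m.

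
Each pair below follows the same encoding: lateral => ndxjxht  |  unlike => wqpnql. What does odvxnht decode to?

In lateral: l→n is +2, a→d is +3, t→x is +4, e→j is +5 — the shift increases by 1 each position. The shift increases by 1 at each position, starting from +2: 2, 3, 4, ….
Reversing it on odvxnht: o−2=m, d−3=a, v−4=r, x−5=s, n−6=h, h−7=a, t−8=l.

marshal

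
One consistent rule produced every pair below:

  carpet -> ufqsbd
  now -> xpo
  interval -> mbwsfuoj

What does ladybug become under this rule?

Read the word backwards and shift each letter +1.
On ladybug: reverse → gubydal; then shift: g+1=h, u+1=v, b+1=c, y+1=z, d+1=e, a+1=b, l+1=m.

hvczebm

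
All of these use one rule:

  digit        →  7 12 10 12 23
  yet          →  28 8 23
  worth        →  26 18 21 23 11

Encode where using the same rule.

d is letter #4 and maps to 7: an offset of 3. The number is (letter's place in the alphabet, a=1) + 3.
For where: w=23→26, h=8→11, e=5→8, r=18→21, e=5→8.

26 11 8 21 8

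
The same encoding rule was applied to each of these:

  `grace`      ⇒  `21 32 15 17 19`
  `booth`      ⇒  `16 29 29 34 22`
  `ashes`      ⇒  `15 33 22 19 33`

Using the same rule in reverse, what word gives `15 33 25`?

ask

Each letter is replaced by its alphabet position (a=1..z=26) + 14.
Decoding 15 33 25: 15→(15−14)÷1=1=a, 33→(33−14)÷1=19=s, 25→(25−14)÷1=11=k.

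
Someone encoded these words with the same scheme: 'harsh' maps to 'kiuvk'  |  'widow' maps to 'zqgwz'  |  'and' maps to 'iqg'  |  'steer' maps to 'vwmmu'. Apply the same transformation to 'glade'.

joigm

The rule splits by letter class: vowels +8, consonants +3.
Applying it to glade: g(cons)+3=j, l(cons)+3=o, a(vowel)+8=i, d(cons)+3=g, e(vowel)+8=m.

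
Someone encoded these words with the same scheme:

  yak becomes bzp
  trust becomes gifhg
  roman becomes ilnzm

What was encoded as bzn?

This is the alphabet-reversal cipher (Atbash): a becomes z, b becomes y, etc.
Undoing it on bzn: b↔y, z↔a, n↔m.

yam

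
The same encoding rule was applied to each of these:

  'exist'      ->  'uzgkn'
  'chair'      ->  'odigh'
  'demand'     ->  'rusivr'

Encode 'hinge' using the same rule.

dgvau

e(4)→u(20) and x(23)→z(25) fit y≡3x+8 (mod 26); the inverse of 3 mod 26 is 9. This is an affine cipher: with a=0,…,z=25, each position x becomes (3x+8) mod 26.
Applying it to hinge: h(7)→3·7+8≡3=d; i(8)→3·8+8≡6=g; n(13)→3·13+8≡21=v; g(6)→3·6+8≡0=a; e(4)→3·4+8≡20=u (all mod 26).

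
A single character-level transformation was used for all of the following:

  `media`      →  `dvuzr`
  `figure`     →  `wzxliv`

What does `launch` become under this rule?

Compare letters: m→d is +17, e→v is +17, d→u is +17 — a constant shift. Each letter is shifted forward by 17 in the alphabet (a Caesar shift of +17).
For launch: l+17=c, a+17=r, u+17=l, n+17=e, c+17=t, h+17=y.

crlety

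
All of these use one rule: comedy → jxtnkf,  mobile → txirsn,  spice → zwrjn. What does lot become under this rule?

sxa

Two shifts are in play — +9 for a/e/i/o/u, +7 for every other letter.
On lot: l(cons)+7=s, o(vowel)+9=x, t(cons)+7=a.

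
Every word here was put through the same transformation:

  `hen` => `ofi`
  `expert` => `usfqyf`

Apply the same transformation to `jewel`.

mfxfk

Read the word backwards and shift each letter +1.
Applying it to jewel: reverse → lewej; then shift: l+1=m, e+1=f, w+1=x, e+1=f, j+1=k.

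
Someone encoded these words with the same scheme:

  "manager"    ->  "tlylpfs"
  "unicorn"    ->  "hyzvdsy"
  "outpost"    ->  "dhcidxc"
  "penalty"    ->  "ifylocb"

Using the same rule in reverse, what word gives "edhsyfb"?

journey

m(12)→t(19) and a(0)→l(11) fit y≡5x+11 (mod 26); the inverse of 5 mod 26 is 21. This is an affine cipher: with a=0,…,z=25, each position x becomes (5x+11) mod 26.
Decoding edhsyfb: e(4)→21·(4−11)≡9=j; d(3)→21·(3−11)≡14=o; h(7)→21·(7−11)≡20=u; s(18)→21·(18−11)≡17=r; y(24)→21·(24−11)≡13=n; f(5)→21·(5−11)≡4=e; b(1)→21·(1−11)≡24=y (all mod 26).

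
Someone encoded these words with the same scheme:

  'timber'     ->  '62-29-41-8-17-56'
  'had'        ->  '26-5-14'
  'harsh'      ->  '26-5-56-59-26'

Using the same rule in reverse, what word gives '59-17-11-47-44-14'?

t(#20)→62 and i(#9)→29: differences scale by 3, so n = 3·pos + 2. With a=1..z=26, the number is 3·pos + 2.
Decoding 59-17-11-47-44-14: 59→(59−2)÷3=19=s, 17→(17−2)÷3=5=e, 11→(11−2)÷3=3=c, 47→(47−2)÷3=15=o, 44→(44−2)÷3=14=n, 14→(14−2)÷3=4=d.

second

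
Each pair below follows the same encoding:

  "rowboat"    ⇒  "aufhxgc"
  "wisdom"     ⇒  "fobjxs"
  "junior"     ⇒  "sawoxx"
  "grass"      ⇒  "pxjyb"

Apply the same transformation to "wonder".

fuwjnx

A repeating key of period 2 is used — shifts +9, +6 over and over.
On wonder: w+9=f, o+6=u, n+9=w, d+6=j, e+9=n, r+6=x.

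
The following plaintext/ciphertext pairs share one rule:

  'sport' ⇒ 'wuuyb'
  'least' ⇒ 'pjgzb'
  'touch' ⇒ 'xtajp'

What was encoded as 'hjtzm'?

dense

In sport: s→w is +4, p→u is +5, o→u is +6, r→y is +7 — the shift increases by 1 each position. The shift increases by 1 at each position, starting from +4: 4, 5, 6, ….
Decoding hjtzm: h−4=d, j−5=e, t−6=n, z−7=s, m−8=e.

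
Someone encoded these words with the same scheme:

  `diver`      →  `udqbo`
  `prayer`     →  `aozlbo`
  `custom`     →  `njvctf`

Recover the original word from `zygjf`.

album

d(3)→u(20) and i(8)→d(3) fit y≡7x+25 (mod 26); the inverse of 7 mod 26 is 15. Each letter's alphabet position (a=0..z=25) is mapped through 7·x+25 mod 26 — an affine cipher.
Reversing it on zygjf: z(25)→15·(25−25)≡0=a; y(24)→15·(24−25)≡11=l; g(6)→15·(6−25)≡1=b; j(9)→15·(9−25)≡20=u; f(5)→15·(5−25)≡12=m (all mod 26).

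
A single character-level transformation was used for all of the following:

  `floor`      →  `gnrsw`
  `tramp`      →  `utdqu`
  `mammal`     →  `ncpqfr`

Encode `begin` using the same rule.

cgjms

In floor: f→g is +1, l→n is +2, o→r is +3, o→s is +4 — the shift increases by 1 each position. The shift increases by 1 at each position, starting from +1: 1, 2, 3, ….
For begin: b+1=c, e+2=g, g+3=j, i+4=m, n+5=s.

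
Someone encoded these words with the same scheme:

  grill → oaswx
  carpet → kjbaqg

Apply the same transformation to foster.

nxceqe

In grill: g→o is +8, r→a is +9, i→s is +10, l→w is +11 — the shift increases by 1 each position. Each letter shifts forward by (position + 8), i.e. 8, 9, 10, … — the shift grows by one for each successive letter.
On foster: f+8=n, o+9=x, s+10=c, t+11=e, e+12=q, r+13=e.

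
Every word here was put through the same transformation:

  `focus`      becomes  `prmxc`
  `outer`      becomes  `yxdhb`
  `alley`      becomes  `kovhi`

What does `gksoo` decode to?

while

The shifts repeat in a cycle of length 2: positions 0,1,… shift by +10, +3, then the pattern repeats.
Decoding gksoo: g−10=w, k−3=h, s−10=i, o−3=l, o−10=e.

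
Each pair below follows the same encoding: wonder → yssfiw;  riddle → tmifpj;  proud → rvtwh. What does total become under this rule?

vsycp

A repeating key of period 3 is used — shifts +2, +4, +5 over and over.
For total: t+2=v, o+4=s, t+5=y, a+2=c, l+4=p.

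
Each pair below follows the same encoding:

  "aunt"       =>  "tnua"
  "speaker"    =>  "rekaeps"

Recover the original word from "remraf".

The output letters match the input read backwards: aunt reversed is tnua. It's just the letters in reverse order.
Undoing it on remraf: then reverse → farmer.

farmer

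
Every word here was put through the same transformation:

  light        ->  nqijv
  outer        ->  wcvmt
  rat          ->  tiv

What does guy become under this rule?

Vowels shift forward by 8 and consonants shift forward by 2.
For guy: g(cons)+2=i, u(vowel)+8=c, y(cons)+2=a.

ica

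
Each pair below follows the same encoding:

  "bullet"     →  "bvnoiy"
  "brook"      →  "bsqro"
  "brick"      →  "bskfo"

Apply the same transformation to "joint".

jpkqx

Each letter shifts forward by its position index (0, 1, 2, …) — the shift grows by one for each successive letter.
On joint: j+0=j, o+1=p, i+2=k, n+3=q, t+4=x.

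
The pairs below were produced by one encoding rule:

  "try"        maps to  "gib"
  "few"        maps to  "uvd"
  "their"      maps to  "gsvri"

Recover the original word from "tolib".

Letters are reflected about the middle of the alphabet (position → 25−position): Atbash.
Undoing it on tolib: t↔g, o↔l, l↔o, i↔r, b↔y.

glory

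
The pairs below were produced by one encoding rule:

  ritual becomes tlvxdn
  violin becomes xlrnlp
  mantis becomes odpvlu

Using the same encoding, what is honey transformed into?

The shift depends on letter class: consonant r→t is +2, but vowel i→l is +3. Vowels shift forward by 3 and consonants shift forward by 2.
On honey: h(cons)+2=j, o(vowel)+3=r, n(cons)+2=p, e(vowel)+3=h, y(cons)+2=a.

jrpha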